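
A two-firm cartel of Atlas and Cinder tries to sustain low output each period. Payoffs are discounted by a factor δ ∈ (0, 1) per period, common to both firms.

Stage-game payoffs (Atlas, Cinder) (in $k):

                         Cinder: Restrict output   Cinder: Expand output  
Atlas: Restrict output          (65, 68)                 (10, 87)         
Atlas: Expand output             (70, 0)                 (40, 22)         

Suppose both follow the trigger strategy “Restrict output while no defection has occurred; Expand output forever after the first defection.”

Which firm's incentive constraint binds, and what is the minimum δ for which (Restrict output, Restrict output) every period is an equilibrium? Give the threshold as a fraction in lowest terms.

Atlas's threshold: (70−65)/(70−40) = 1/6.
Cinder's threshold: (87−68)/(87−22) = 19/65.
1/6 < 19/65, so Cinder binds and δ* = 19/65.

Cinder; δ ≥ 19/65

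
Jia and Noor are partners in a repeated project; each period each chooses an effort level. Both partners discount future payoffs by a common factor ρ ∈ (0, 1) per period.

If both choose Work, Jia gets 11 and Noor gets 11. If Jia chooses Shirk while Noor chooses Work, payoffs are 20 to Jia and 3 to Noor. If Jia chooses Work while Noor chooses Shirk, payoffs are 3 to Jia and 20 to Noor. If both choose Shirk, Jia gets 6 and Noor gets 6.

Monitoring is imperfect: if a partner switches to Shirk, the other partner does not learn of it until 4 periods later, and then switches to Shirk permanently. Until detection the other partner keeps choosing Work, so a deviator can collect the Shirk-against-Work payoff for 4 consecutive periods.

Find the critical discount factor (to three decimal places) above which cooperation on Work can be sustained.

0.895

Deviating for the 4 undetected periods gains 20−11 = 9 per period over cooperation, then loses 11−6 = 5 per period forever once punishment starts.
Gain: 9(1 + ρ + … + ρ^3); loss: 5·ρ^4/(1−ρ).
No profitable deviation ⇔ 9(1−ρ^4) ≤ 5·ρ^4, i.e. ρ^4 ≥ 9/(9+5) = 9/14.
Hence ρ ≥ (9/14)^(1/4) ≈ 0.895.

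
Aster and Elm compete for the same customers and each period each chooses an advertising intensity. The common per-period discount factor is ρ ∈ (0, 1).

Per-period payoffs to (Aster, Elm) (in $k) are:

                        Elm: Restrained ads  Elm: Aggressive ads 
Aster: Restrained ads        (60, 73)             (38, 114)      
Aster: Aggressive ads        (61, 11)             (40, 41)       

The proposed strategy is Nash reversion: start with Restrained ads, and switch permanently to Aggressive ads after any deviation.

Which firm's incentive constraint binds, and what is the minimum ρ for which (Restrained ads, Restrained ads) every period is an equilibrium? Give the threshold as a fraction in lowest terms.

Elm; ρ ≥ 41/73

Aster's threshold: (61−60)/(61−40) = 1/21.
Elm's threshold: (114−73)/(114−41) = 41/73.
1/21 < 41/73, so Elm binds and ρ* = 41/73.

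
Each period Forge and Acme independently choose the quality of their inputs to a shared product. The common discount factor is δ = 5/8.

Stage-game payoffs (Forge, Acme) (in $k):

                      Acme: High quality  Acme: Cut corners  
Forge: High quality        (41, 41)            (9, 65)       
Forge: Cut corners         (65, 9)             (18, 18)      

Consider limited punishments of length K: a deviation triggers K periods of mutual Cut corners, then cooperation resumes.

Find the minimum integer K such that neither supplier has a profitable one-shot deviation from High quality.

3

No profitable deviation requires (41−18)(δ+…+δ^K) ≥ 65−41, i.e. δ+…+δ^K ≥ 24/23 ≈ 1.0435.
With δ = 5/8, the partial sums are K=1: 0.6250, K=2: 1.0156, K=3: 1.2598.
K = 3 is the first length at which the sum reaches 1.0435.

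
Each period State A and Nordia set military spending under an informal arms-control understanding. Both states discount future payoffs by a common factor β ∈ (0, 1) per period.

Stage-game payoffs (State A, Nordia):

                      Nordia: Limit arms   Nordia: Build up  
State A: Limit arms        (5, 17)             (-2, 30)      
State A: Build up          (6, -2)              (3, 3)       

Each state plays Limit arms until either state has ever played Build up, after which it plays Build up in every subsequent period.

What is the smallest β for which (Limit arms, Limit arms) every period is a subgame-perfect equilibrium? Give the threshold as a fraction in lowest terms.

13/27

For State A: deviation gain 6−5 = 1, per-period punishment loss 5−3 = 2. IC gives β ≥ 1/3.
For Nordia: gain 13, loss 14 per period, so β ≥ 13/27.
The tighter constraint is Nordia's, so cooperation needs β ≥ 13/27.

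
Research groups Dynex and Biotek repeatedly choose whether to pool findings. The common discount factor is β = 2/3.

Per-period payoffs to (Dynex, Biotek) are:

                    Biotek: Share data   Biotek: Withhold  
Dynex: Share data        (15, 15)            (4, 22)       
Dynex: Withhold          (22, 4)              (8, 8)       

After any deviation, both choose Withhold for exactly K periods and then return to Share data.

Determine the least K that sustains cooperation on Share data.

IC: β(1−β^K)/(1−β) ≥ (22−15)/(15−8) = 1.
With β = 2/3: need 1 − β^K ≥ 1·(1−2/3)/(2/3), i.e. β^K ≤ 0.5000.
Since (2/3)^1 = 0.6667 and (2/3)^2 = 0.4444, the smallest such K is 2.

2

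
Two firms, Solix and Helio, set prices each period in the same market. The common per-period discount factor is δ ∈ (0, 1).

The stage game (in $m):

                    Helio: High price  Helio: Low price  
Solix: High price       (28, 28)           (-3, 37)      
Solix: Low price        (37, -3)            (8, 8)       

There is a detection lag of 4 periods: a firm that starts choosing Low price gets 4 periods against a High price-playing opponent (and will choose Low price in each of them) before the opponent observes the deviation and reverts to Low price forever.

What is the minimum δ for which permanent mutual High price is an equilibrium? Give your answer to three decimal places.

The best deviation is to choose Low price for all 4 undetected periods, earning 37 each, then 8 forever once detected.
Deviation value: 37(1−δ^4)/(1−δ) + 8δ^4/(1−δ); cooperation value: 28/(1−δ).
IC: 28 ≥ 37(1−δ^4) + 8δ^4 = 37 − 29δ^4.
So δ^4 ≥ 9/29, giving δ ≥ (9/29)^(1/4) ≈ 0.746.

0.746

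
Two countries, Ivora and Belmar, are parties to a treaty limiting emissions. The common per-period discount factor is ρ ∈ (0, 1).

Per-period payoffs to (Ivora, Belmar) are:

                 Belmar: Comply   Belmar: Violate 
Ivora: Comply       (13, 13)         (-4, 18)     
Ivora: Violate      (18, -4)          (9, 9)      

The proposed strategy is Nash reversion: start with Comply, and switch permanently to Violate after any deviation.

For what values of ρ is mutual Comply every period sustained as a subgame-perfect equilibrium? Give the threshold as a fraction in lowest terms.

Under grim trigger the critical discount factor is (T−C)/(T−P) with T = 18, C = 13, P = 9.
ρ* = (18−13)/(18−9) = 5/9.

5/9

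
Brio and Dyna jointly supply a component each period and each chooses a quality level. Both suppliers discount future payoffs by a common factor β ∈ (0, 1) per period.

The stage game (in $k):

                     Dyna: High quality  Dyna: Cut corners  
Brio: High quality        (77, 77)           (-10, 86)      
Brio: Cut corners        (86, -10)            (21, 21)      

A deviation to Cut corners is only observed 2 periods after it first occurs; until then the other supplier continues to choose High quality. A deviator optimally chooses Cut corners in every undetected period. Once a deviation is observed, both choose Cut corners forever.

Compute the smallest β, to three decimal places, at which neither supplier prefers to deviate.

0.372

Deviating for the 2 undetected periods gains 86−77 = 9 per period over cooperation, then loses 77−21 = 56 per period forever once punishment starts.
Gain: 9(1 + β + … + β^1); loss: 56·β^2/(1−β).
No profitable deviation ⇔ 9(1−β^2) ≤ 56·β^2, i.e. β^2 ≥ 9/(9+56) = 9/65.
Hence β ≥ (9/65)^(1/2) ≈ 0.372.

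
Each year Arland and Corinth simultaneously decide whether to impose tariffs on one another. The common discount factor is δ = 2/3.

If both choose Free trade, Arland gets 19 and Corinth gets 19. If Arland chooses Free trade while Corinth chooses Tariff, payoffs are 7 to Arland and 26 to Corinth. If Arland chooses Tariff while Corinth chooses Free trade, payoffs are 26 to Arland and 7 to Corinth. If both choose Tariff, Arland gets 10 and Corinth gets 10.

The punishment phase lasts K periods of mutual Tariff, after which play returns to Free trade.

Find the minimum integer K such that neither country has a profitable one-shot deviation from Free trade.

IC: δ(1−δ^K)/(1−δ) ≥ (26−19)/(19−10) = 7/9.
With δ = 2/3: need 1 − δ^K ≥ 7/9·(1−2/3)/(2/3), i.e. δ^K ≤ 0.6111.
Since (2/3)^1 = 0.6667 and (2/3)^2 = 0.4444, the smallest such K is 2.

2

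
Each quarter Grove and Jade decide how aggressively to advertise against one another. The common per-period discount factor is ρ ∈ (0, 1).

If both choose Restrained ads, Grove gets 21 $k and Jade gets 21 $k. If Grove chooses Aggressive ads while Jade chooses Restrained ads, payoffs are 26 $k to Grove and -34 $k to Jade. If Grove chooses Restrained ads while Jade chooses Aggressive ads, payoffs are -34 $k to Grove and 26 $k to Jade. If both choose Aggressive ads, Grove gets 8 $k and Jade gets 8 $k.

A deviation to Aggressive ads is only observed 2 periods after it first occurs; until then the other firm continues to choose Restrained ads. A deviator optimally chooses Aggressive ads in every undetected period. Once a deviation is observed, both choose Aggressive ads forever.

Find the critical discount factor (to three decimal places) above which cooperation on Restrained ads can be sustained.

A deviator earns 26 for 2 periods, then 8 forever; cooperating earns 21 forever. Multiplying the IC by (1−ρ):
21 ≥ 26(1−ρ^2) + 8ρ^2, so 18·ρ^2 ≥ 5 and ρ^2 ≥ 5/18.
ρ ≥ (5/18)^(1/2) ≈ 0.527.

0.527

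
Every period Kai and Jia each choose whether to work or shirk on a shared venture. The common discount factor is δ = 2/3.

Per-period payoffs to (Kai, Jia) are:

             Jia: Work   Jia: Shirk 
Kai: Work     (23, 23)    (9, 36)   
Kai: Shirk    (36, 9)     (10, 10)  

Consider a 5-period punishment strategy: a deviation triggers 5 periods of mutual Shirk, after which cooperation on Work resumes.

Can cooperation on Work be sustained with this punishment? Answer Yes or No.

IC: δ+…+δ^5 ≥ (36−23)/(23−10) = 1.
At δ = 2/3: partial sum = 1.7366 ≥ 1.0000. Cooperation sustainable.

Yes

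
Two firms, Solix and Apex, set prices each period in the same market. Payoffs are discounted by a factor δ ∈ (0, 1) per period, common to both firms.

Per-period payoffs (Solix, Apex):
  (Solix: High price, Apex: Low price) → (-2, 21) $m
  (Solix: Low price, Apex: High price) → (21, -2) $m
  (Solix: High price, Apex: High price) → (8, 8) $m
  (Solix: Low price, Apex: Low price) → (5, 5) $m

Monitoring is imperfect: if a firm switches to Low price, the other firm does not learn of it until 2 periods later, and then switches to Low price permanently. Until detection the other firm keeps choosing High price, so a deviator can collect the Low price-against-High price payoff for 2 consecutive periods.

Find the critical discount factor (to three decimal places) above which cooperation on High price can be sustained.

The best deviation is to choose Low price for all 2 undetected periods, earning 21 each, then 5 forever once detected.
Deviation value: 21(1−δ^2)/(1−δ) + 5δ^2/(1−δ); cooperation value: 8/(1−δ).
IC: 8 ≥ 21(1−δ^2) + 5δ^2 = 21 − 16δ^2.
So δ^2 ≥ 13/16, giving δ ≥ (13/16)^(1/2) ≈ 0.901.

0.901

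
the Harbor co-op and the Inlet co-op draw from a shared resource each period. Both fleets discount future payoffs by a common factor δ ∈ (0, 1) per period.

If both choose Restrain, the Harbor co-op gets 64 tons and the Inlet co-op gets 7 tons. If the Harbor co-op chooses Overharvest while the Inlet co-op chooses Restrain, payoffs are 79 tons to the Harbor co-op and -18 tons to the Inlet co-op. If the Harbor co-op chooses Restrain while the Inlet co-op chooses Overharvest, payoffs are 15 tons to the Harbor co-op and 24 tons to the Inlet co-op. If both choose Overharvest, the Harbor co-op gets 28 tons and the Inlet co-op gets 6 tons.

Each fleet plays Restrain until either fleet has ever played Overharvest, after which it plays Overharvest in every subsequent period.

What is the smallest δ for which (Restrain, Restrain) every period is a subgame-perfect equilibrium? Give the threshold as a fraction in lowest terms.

17/18

For the Harbor co-op: deviation gain 79−64 = 15, per-period punishment loss 64−28 = 36. IC gives δ ≥ 15/51 = 5/17.
For the Inlet co-op: gain 17, loss 1 per period, so δ ≥ 17/18.
The tighter constraint is the Inlet co-op's, so cooperation needs δ ≥ 17/18.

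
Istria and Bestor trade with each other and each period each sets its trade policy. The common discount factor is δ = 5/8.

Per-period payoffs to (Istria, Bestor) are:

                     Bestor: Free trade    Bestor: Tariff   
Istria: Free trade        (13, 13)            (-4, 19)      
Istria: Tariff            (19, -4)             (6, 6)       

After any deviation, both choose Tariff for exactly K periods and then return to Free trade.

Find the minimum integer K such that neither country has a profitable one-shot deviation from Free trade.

No profitable deviation requires (13−6)(δ+…+δ^K) ≥ 19−13, i.e. δ+…+δ^K ≥ 6/7 ≈ 0.8571.
With δ = 5/8, the partial sums are K=1: 0.6250, K=2: 1.0156.
K = 2 is the first length at which the sum reaches 0.8571.

2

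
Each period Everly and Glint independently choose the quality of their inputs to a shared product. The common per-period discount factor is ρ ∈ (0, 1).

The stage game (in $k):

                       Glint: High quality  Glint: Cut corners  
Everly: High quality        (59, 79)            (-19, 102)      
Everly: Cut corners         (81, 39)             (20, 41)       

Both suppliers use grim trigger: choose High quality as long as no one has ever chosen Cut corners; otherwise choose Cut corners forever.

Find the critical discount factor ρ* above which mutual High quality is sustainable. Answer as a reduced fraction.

Everly's threshold: (81−59)/(81−20) = 22/61.
Glint's threshold: (102−79)/(102−41) = 23/61.
22/61 < 23/61, so Glint binds and ρ* = 23/61.

23/61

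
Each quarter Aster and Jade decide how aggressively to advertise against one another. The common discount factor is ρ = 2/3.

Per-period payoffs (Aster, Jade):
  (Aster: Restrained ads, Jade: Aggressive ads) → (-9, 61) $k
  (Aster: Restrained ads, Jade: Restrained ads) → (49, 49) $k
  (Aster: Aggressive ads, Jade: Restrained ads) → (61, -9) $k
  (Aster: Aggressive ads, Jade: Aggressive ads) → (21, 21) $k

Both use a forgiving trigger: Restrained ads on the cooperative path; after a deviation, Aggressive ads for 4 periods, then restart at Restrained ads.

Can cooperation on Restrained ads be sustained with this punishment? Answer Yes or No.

Yes

IC: ρ+…+ρ^4 ≥ (61−49)/(49−21) = 3/7.
At ρ = 2/3: partial sum = 1.6049 ≥ 0.4286. Cooperation sustainable.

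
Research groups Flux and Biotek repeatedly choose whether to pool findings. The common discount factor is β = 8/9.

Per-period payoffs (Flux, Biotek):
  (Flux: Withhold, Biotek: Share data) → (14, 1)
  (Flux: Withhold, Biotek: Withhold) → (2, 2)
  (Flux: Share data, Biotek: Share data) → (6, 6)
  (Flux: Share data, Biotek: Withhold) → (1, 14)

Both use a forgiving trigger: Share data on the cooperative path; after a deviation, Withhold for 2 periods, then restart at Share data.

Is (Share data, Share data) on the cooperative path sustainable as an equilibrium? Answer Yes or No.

No

Comparing payoff streams over the 3 periods until play realigns: cooperate → 6(1+β+…+β^2); deviate → 14 + 2(β+…+β^2).
Cooperation is sustained iff (6−2)(β+…+β^2) ≥ 14−6.
β+…+β^2 = 8/9·(1−(8/9)^2)/(1−8/9) = 1.6790, and (14−6)/(6−2) = 2.0000.
1.6790 < 2.0000, so cooperation is not sustainable.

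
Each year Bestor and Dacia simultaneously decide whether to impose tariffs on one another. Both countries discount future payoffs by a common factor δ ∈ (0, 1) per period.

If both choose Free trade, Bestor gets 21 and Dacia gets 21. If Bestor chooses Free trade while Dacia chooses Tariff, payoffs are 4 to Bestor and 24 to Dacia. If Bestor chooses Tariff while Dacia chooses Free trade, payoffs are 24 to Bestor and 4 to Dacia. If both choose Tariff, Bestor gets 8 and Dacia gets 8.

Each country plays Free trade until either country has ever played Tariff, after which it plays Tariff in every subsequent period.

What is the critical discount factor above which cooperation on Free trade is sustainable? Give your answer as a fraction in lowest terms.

3/16

Cooperation forever yields 21 each period: 21/(1−δ).
Deviating yields 24 once, then 8 forever: 24 + 8δ/(1−δ).
No profitable deviation requires 21/(1−δ) ≥ 24 + 8δ/(1−δ).
Multiplying by (1−δ): 21 ≥ 24(1−δ) + 8δ = 24 − 16δ.
So 16δ ≥ 3, i.e. δ ≥ 3/16.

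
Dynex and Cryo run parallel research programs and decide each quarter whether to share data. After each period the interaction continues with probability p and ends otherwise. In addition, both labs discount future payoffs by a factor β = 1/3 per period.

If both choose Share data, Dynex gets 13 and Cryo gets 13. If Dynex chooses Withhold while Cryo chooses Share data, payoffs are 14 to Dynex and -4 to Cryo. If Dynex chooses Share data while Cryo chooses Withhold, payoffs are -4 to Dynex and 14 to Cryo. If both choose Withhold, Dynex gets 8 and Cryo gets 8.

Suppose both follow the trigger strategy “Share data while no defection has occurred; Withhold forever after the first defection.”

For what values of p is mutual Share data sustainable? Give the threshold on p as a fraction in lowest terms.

1/2

Expected continuation weight on next period's payoff is β·p = 1/3·p, which plays the role of the discount factor.
Cooperation requires 1/3·p ≥ (14−13)/(14−8) = 1/6, hence p ≥ 1/2.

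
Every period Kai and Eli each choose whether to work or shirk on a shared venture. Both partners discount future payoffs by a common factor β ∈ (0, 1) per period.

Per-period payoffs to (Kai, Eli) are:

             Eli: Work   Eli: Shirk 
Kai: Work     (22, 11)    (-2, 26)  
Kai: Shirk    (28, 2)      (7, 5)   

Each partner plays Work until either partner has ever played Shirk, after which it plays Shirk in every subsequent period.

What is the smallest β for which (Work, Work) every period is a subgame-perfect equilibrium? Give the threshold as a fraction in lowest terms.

Kai's threshold: (28−22)/(28−7) = 2/7.
Eli's threshold: (26−11)/(26−5) = 5/7.
2/7 < 5/7, so Eli binds and β* = 5/7.

5/7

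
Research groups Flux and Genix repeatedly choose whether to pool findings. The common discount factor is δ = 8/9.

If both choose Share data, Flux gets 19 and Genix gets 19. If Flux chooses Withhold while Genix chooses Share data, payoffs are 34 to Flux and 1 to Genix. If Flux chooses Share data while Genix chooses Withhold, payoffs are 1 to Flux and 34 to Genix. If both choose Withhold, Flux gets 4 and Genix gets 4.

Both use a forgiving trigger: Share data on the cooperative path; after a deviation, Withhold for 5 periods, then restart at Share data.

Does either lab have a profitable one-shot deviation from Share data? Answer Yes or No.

No

IC: δ+…+δ^5 ≥ (34−19)/(19−4) = 1.
At δ = 8/9: partial sum = 3.5606 ≥ 1.0000. Cooperation sustainable.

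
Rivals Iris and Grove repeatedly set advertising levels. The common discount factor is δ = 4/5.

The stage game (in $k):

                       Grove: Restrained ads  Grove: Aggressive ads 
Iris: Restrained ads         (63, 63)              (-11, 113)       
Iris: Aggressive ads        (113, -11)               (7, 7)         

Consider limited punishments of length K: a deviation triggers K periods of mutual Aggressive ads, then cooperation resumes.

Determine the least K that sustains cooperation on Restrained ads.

Need Σ_{k=1}^{K} δ^k ≥ (113−63)/(63−7) = 0.8929 at δ = 4/5.
At K = 1 the sum is 0.8000 < 0.8929; at K = 2 it is 1.4400 ≥ 0.8929.
So the minimum punishment length is K = 2.

2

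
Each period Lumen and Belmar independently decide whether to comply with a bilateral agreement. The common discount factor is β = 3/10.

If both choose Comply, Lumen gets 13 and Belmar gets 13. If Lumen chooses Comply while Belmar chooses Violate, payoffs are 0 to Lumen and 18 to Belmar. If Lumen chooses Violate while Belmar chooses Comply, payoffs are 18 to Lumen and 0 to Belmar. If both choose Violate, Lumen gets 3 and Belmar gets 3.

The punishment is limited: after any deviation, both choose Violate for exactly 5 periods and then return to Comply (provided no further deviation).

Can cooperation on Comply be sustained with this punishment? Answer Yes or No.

A one-shot deviation gives 18 now, then 3 for 5 periods, then back to 13.
Gain from deviating: (18−13) today; loss: (13−3) in each of the next 5 periods.
No-deviation condition: (13−3)(β+…+β^5) ≥ 18−13, i.e. β+…+β^5 ≥ 1/2.
At β = 3/10: β+…+β^5 = 0.4275 < 0.5000.
So cooperation is not sustainable.

No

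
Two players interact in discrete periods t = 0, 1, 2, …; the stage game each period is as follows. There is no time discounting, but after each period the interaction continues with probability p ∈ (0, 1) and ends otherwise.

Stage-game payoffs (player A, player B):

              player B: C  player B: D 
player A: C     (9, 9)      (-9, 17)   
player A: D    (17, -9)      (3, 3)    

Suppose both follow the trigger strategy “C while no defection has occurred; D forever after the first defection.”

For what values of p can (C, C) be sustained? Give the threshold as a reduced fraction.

With no time discounting, the continuation probability p plays the role of the discount factor.
Grim-trigger IC: 9/(1−p) ≥ 17 + 3p/(1−p) ⇒ p ≥ (17−9)/(17−3) = 4/7.

4/7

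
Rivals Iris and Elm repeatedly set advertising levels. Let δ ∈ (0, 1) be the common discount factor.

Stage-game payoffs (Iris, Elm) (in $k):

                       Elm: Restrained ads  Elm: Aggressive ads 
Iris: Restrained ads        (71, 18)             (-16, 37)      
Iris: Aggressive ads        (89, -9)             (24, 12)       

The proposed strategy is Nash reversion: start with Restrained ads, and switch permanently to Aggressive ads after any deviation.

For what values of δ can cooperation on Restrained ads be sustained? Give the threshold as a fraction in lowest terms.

Iris: cooperation gives 71 each period; deviation gives 89 once then 24 forever.
  71/(1−δ) ≥ 89 + 24δ/(1−δ) ⇒ δ ≥ 18/65.
Elm: cooperation gives 18 each period; deviation gives 37 once then 12 forever.
  δ ≥ 19/25.
Both must hold, so the binding constraint is Elm's: δ ≥ 19/25.

19/25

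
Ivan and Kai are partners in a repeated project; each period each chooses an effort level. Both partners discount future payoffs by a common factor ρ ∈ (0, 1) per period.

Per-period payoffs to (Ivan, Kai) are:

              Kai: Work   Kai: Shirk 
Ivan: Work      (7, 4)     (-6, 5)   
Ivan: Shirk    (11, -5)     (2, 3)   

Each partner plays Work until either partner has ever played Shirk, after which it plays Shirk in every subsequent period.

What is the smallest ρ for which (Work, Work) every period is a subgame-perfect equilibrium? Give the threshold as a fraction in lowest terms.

1/2

For Ivan: deviation gain 11−7 = 4, per-period punishment loss 7−2 = 5. IC gives ρ ≥ 4/9.
For Kai: gain 1, loss 1 per period, so ρ ≥ 1/2.
The tighter constraint is Kai's, so cooperation needs ρ ≥ 1/2.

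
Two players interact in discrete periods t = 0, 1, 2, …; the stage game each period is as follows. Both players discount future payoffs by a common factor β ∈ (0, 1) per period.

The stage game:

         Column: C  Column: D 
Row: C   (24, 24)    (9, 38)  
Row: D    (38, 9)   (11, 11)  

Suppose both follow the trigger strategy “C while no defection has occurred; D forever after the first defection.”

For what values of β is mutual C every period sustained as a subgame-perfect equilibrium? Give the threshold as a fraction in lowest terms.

One-period gain from deviating is 38 − 24 = 14. The loss is 24 − 11 = 13 in every subsequent period, with present value 13·β/(1−β).
Deviation is unprofitable when 13·β/(1−β) ≥ 14, i.e. β/(1−β) ≥ 14/13.
Equivalently β ≥ 14/(14+13) = 14/27.

14/27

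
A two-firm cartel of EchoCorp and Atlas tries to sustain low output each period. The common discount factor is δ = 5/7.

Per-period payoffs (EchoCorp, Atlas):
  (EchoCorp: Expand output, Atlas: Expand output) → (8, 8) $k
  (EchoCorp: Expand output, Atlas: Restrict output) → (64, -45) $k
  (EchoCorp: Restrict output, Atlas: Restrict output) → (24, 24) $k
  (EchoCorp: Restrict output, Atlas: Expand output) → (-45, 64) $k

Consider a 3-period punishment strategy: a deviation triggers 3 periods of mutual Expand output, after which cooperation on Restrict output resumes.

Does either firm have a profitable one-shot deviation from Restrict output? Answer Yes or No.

A one-shot deviation gives 64 now, then 8 for 3 periods, then back to 24.
Gain from deviating: (64−24) today; loss: (24−8) in each of the next 3 periods.
No-deviation condition: (24−8)(δ+…+δ^3) ≥ 64−24, i.e. δ+…+δ^3 ≥ 5/2.
At δ = 5/7: δ+…+δ^3 = 1.5889 < 2.5000.
So cooperation is not sustainable.

Yes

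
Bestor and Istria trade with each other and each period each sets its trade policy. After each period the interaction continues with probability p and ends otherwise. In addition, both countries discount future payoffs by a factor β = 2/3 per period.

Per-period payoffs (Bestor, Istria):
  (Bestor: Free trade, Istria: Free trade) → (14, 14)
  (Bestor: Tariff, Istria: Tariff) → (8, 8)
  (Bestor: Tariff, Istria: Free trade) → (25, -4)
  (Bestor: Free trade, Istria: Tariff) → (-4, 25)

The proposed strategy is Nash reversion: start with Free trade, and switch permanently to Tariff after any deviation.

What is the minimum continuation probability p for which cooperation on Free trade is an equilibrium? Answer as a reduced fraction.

33/34

Expected continuation weight on next period's payoff is β·p = 2/3·p, which plays the role of the discount factor.
Cooperation requires 2/3·p ≥ (25−14)/(25−8) = 11/17, hence p ≥ 33/34.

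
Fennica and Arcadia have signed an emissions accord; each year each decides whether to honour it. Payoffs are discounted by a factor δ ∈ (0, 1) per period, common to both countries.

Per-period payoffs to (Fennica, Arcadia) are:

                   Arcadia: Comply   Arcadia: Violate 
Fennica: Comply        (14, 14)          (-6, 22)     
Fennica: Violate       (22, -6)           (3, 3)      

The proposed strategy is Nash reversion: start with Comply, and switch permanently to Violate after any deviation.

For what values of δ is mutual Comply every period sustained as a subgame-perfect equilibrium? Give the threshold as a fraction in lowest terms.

14/(1−δ) ≥ 22 + 3δ/(1−δ)
14 ≥ 22 − 19δ
δ ≥ 8/19.

8/19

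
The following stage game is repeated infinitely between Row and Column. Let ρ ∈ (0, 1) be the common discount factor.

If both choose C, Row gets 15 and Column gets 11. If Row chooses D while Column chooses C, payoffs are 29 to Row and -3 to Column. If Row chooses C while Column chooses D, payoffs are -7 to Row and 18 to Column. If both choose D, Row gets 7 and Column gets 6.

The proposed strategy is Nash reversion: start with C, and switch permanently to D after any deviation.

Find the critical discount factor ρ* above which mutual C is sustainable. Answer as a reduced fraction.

7/11

For Row: deviation gain 29−15 = 14, per-period punishment loss 15−7 = 8. IC gives ρ ≥ 14/22 = 7/11.
For Column: gain 7, loss 5 per period, so ρ ≥ 7/12.
The tighter constraint is Row's, so cooperation needs ρ ≥ 7/11.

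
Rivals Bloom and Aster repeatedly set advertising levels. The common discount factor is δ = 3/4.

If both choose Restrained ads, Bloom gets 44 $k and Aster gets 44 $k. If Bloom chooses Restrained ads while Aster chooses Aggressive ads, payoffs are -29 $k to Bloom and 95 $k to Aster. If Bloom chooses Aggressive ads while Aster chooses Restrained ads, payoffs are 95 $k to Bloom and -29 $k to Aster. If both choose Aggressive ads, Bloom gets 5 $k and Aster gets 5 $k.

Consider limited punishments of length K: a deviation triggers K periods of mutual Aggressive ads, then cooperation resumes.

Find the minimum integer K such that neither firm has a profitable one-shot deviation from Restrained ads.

2

Need Σ_{k=1}^{K} δ^k ≥ (95−44)/(44−5) = 1.3077 at δ = 3/4.
At K = 1 the sum is 0.7500 < 1.3077; at K = 2 it is 1.3125 ≥ 1.3077.
So the minimum punishment length is K = 2.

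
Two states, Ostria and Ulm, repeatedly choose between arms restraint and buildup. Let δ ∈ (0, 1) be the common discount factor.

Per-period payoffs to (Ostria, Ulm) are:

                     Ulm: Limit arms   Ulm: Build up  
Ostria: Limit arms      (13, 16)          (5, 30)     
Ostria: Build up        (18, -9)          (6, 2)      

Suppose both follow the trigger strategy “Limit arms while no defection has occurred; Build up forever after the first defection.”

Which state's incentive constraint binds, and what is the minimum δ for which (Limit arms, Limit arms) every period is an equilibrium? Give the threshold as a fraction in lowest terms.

Ostria's threshold: (18−13)/(18−6) = 5/12.
Ulm's threshold: (30−16)/(30−2) = 1/2.
5/12 < 1/2, so Ulm binds and δ* = 1/2.

Ulm; δ ≥ 1/2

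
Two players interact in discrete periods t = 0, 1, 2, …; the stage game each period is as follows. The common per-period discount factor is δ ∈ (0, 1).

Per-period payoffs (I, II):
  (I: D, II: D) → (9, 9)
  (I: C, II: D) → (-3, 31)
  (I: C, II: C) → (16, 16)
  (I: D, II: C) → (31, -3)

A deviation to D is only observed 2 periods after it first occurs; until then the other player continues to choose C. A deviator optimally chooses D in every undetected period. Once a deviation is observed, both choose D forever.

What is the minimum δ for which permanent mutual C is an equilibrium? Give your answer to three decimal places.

0.826

A deviator earns 31 for 2 periods, then 9 forever; cooperating earns 16 forever. Multiplying the IC by (1−δ):
16 ≥ 31(1−δ^2) + 9δ^2, so 22·δ^2 ≥ 15 and δ^2 ≥ 15/22.
δ ≥ (15/22)^(1/2) ≈ 0.826.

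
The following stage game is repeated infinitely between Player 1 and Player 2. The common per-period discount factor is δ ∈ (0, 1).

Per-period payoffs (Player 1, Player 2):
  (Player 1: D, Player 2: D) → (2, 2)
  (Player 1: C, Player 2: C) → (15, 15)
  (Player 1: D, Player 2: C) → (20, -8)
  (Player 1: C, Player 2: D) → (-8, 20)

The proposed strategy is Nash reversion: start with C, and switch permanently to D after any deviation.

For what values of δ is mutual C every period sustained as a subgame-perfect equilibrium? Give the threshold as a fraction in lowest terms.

5/18

15/(1−δ) ≥ 20 + 2δ/(1−δ)
15 ≥ 20 − 18δ
δ ≥ 5/18.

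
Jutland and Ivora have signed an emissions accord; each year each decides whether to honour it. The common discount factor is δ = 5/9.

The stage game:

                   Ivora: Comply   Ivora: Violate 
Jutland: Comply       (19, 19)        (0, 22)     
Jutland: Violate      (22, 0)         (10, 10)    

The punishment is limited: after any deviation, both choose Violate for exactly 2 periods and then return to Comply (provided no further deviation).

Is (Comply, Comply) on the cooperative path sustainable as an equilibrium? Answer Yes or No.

Comparing payoff streams over the 3 periods until play realigns: cooperate → 19(1+δ+…+δ^2); deviate → 22 + 10(δ+…+δ^2).
Cooperation is sustained iff (19−10)(δ+…+δ^2) ≥ 22−19.
δ+…+δ^2 = 5/9·(1−(5/9)^2)/(1−5/9) = 0.8642, and (22−19)/(19−10) = 0.3333.
0.8642 ≥ 0.3333, so cooperation is sustainable.

Yes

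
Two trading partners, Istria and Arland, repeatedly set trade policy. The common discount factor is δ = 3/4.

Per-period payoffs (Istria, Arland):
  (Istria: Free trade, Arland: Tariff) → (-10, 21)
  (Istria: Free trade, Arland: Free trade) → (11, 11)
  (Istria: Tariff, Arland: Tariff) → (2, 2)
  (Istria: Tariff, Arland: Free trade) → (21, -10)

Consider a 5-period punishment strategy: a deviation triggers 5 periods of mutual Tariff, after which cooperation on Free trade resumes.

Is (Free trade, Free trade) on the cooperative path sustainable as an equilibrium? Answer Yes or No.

Yes

A one-shot deviation gives 21 now, then 2 for 5 periods, then back to 11.
Gain from deviating: (21−11) today; loss: (11−2) in each of the next 5 periods.
No-deviation condition: (11−2)(δ+…+δ^5) ≥ 21−11, i.e. δ+…+δ^5 ≥ 10/9.
At δ = 3/4: δ+…+δ^5 = 2.2881 ≥ 1.1111.
So cooperation is sustainable.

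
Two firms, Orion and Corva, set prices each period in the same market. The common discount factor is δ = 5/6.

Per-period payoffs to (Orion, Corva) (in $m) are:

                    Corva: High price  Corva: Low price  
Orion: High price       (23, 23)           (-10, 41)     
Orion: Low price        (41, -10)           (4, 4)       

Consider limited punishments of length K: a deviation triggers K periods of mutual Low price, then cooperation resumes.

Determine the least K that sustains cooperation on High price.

2

No profitable deviation requires (23−4)(δ+…+δ^K) ≥ 41−23, i.e. δ+…+δ^K ≥ 18/19 ≈ 0.9474.
With δ = 5/6, the partial sums are K=1: 0.8333, K=2: 1.5278.
K = 2 is the first length at which the sum reaches 0.9474.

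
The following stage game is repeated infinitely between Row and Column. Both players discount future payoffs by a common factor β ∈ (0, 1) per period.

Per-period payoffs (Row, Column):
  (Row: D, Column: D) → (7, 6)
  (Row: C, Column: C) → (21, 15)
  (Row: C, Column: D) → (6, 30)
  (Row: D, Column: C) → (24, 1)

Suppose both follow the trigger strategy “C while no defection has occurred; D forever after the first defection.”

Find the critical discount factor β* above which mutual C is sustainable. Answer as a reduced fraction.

5/8

Row's threshold: (24−21)/(24−7) = 3/17.
Column's threshold: (30−15)/(30−6) = 5/8.
3/17 < 5/8, so Column binds and β* = 5/8.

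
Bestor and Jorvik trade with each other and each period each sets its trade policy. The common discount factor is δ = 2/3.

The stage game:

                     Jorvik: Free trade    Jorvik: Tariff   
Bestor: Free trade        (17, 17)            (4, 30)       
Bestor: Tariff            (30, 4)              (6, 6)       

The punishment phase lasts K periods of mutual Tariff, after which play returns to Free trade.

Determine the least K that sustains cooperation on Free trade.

IC: δ(1−δ^K)/(1−δ) ≥ (30−17)/(17−6) = 13/11.
With δ = 2/3: need 1 − δ^K ≥ 13/11·(1−2/3)/(2/3), i.e. δ^K ≤ 0.4091.
Since (2/3)^2 = 0.4444 and (2/3)^3 = 0.2963, the smallest such K is 3.

3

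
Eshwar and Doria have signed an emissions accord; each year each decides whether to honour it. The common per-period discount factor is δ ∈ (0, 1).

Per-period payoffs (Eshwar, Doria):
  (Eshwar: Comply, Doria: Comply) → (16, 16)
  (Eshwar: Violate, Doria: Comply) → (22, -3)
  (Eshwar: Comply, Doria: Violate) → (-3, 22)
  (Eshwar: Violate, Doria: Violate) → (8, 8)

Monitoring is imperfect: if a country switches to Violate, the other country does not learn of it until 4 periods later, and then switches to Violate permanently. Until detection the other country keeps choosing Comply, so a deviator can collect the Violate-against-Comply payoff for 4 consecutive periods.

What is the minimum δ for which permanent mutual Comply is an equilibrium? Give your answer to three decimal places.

The best deviation is to choose Violate for all 4 undetected periods, earning 22 each, then 8 forever once detected.
Deviation value: 22(1−δ^4)/(1−δ) + 8δ^4/(1−δ); cooperation value: 16/(1−δ).
IC: 16 ≥ 22(1−δ^4) + 8δ^4 = 22 − 14δ^4.
So δ^4 ≥ 6/14 = 3/7, giving δ ≥ (3/7)^(1/4) ≈ 0.809.

0.809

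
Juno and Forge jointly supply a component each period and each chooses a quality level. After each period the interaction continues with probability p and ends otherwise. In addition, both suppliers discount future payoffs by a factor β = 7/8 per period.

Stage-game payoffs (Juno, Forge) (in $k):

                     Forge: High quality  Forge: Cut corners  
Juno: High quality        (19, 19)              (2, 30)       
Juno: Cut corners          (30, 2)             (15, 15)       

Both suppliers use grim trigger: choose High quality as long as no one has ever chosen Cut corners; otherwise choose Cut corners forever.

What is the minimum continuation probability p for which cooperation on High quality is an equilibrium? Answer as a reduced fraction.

With continuation probability p and discount β, the effective per-period discount factor is βp.
Grim-trigger IC: βp ≥ (30−19)/(30−15) = 11/15.
So p ≥ (11/15)/(7/8) = 88/105.

88/105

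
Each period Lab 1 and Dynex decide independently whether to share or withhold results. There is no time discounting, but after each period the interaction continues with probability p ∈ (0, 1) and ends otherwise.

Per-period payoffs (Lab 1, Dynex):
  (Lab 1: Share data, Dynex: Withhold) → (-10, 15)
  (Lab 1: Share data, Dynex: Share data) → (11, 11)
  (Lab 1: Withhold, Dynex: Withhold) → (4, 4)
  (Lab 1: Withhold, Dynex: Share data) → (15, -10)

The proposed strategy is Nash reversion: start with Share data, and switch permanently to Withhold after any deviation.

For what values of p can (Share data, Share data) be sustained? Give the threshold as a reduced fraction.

4/11

Expected cooperation value is 11 + p·11 + p²·11 + … = 11/(1−p); deviation gives 15 + p·4/(1−p).
11 ≥ 15(1−p) + 4p ⇒ 11p ≥ 4 ⇒ p ≥ 4/11.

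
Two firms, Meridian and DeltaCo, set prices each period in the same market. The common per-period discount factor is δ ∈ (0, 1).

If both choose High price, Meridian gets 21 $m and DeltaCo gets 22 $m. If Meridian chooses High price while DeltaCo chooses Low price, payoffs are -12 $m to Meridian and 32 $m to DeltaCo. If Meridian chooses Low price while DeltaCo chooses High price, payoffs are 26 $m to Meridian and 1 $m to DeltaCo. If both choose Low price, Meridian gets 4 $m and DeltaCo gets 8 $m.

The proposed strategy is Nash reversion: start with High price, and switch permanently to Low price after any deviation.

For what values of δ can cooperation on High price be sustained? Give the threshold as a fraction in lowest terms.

For Meridian: deviation gain 26−21 = 5, per-period punishment loss 21−4 = 17. IC gives δ ≥ 5/22.
For DeltaCo: gain 10, loss 14 per period, so δ ≥ 10/24 = 5/12.
The tighter constraint is DeltaCo's, so cooperation needs δ ≥ 5/12.

5/12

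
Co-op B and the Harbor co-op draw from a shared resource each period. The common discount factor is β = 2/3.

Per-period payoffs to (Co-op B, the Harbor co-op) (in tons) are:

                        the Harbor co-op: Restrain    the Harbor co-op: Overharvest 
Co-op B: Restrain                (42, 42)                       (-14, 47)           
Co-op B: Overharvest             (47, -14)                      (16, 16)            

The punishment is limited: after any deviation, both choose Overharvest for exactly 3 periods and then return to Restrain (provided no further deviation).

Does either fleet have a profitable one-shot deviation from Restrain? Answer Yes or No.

No

Comparing payoff streams over the 4 periods until play realigns: cooperate → 42(1+β+…+β^3); deviate → 47 + 16(β+…+β^3).
Cooperation is sustained iff (42−16)(β+…+β^3) ≥ 47−42.
β+…+β^3 = 2/3·(1−(2/3)^3)/(1−2/3) = 1.4074, and (47−42)/(42−16) = 0.1923.
1.4074 ≥ 0.1923, so cooperation is sustainable.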